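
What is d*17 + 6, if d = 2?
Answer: 40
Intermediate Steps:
d*17 + 6 = 2*17 + 6 = 34 + 6 = 40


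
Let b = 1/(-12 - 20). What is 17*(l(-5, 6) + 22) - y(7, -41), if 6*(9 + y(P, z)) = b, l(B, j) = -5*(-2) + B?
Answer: 89857/192 ≈ 468.01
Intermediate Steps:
l(B, j) = 10 + B
b = -1/32 (b = 1/(-32) = -1/32 ≈ -0.031250)
y(P, z) = -1729/192 (y(P, z) = -9 + (1/6)*(-1/32) = -9 - 1/192 = -1729/192)
17*(l(-5, 6) + 22) - y(7, -41) = 17*((10 - 5) + 22) - 1*(-1729/192) = 17*(5 + 22) + 1729/192 = 17*27 + 1729/192 = 459 + 1729/192 = 89857/192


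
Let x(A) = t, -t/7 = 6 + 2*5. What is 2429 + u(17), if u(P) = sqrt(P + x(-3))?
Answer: 2429 + I*sqrt(95) ≈ 2429.0 + 9.7468*I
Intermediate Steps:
t = -112 (t = -7*(6 + 2*5) = -7*(6 + 10) = -7*16 = -112)
x(A) = -112
u(P) = sqrt(-112 + P) (u(P) = sqrt(P - 112) = sqrt(-112 + P))
2429 + u(17) = 2429 + sqrt(-112 + 17) = 2429 + sqrt(-95) = 2429 + I*sqrt(95)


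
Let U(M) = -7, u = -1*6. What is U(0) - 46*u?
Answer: 269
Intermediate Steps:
u = -6
U(0) - 46*u = -7 - 46*(-6) = -7 + 276 = 269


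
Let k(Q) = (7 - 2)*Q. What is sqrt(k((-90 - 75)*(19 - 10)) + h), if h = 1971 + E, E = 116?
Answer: I*sqrt(5338) ≈ 73.062*I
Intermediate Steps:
h = 2087 (h = 1971 + 116 = 2087)
k(Q) = 5*Q
sqrt(k((-90 - 75)*(19 - 10)) + h) = sqrt(5*((-90 - 75)*(19 - 10)) + 2087) = sqrt(5*(-165*9) + 2087) = sqrt(5*(-1485) + 2087) = sqrt(-7425 + 2087) = sqrt(-5338) = I*sqrt(5338)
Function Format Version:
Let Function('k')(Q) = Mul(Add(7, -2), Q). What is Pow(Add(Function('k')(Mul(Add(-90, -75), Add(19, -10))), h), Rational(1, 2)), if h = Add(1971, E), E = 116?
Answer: Mul(I, Pow(5338, Rational(1, 2))) ≈ Mul(73.062, I)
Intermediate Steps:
h = 2087 (h = Add(1971, 116) = 2087)
Function('k')(Q) = Mul(5, Q)
Pow(Add(Function('k')(Mul(Add(-90, -75), Add(19, -10))), h), Rational(1, 2)) = Pow(Add(Mul(5, Mul(Add(-90, -75), Add(19, -10))), 2087), Rational(1, 2)) = Pow(Add(Mul(5, Mul(-165, 9)), 2087), Rational(1, 2)) = Pow(Add(Mul(5, -1485), 2087), Rational(1, 2)) = Pow(Add(-7425, 2087), Rational(1, 2)) = Pow(-5338, Rational(1, 2)) = Mul(I, Pow(5338, Rational(1, 2)))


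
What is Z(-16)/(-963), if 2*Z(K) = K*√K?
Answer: 32*I/963 ≈ 0.033229*I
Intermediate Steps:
Z(K) = K^(3/2)/2 (Z(K) = (K*√K)/2 = K^(3/2)/2)
Z(-16)/(-963) = ((-16)^(3/2)/2)/(-963) = ((-64*I)/2)*(-1/963) = -32*I*(-1/963) = 32*I/963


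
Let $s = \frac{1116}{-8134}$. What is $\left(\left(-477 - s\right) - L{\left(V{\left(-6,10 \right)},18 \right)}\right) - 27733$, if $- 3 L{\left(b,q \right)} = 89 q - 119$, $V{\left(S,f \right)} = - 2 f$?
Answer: $- \frac{338157175}{12201} \approx -27716.0$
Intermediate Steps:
$L{\left(b,q \right)} = \frac{119}{3} - \frac{89 q}{3}$ ($L{\left(b,q \right)} = - \frac{89 q - 119}{3} = - \frac{-119 + 89 q}{3} = \frac{119}{3} - \frac{89 q}{3}$)
$s = - \frac{558}{4067}$ ($s = 1116 \left(- \frac{1}{8134}\right) = - \frac{558}{4067} \approx -0.1372$)
$\left(\left(-477 - s\right) - L{\left(V{\left(-6,10 \right)},18 \right)}\right) - 27733 = \left(\left(-477 - - \frac{558}{4067}\right) - \left(\frac{119}{3} - 534\right)\right) - 27733 = \left(\left(-477 + \frac{558}{4067}\right) - \left(\frac{119}{3} - 534\right)\right) - 27733 = \left(- \frac{1939401}{4067} - - \frac{1483}{3}\right) - 27733 = \left(- \frac{1939401}{4067} + \frac{1483}{3}\right) - 27733 = \frac{213158}{12201} - 27733 = - \frac{338157175}{12201}$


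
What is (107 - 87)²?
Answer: 400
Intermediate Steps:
(107 - 87)² = 20² = 400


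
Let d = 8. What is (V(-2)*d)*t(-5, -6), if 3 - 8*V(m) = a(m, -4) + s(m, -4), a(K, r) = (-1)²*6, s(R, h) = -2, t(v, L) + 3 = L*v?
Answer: -27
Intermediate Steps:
t(v, L) = -3 + L*v
a(K, r) = 6 (a(K, r) = 1*6 = 6)
V(m) = -⅛ (V(m) = 3/8 - (6 - 2)/8 = 3/8 - ⅛*4 = 3/8 - ½ = -⅛)
(V(-2)*d)*t(-5, -6) = (-⅛*8)*(-3 - 6*(-5)) = -(-3 + 30) = -1*27 = -27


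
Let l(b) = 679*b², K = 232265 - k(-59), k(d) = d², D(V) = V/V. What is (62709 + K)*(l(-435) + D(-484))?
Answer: 37452121317568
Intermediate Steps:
D(V) = 1
K = 228784 (K = 232265 - 1*(-59)² = 232265 - 1*3481 = 232265 - 3481 = 228784)
(62709 + K)*(l(-435) + D(-484)) = (62709 + 228784)*(679*(-435)² + 1) = 291493*(679*189225 + 1) = 291493*(128483775 + 1) = 291493*128483776 = 37452121317568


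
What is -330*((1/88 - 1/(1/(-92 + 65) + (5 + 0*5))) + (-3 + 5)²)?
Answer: -336945/268 ≈ -1257.3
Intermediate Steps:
-330*((1/88 - 1/(1/(-92 + 65) + (5 + 0*5))) + (-3 + 5)²) = -330*((1/88 - 1/(1/(-27) + (5 + 0))) + 2²) = -330*((1/88 - 1/(-1/27 + 5)) + 4) = -330*((1/88 - 1/134/27) + 4) = -330*((1/88 - 1*27/134) + 4) = -330*((1/88 - 27/134) + 4) = -330*(-1121/5896 + 4) = -330*22463/5896 = -336945/268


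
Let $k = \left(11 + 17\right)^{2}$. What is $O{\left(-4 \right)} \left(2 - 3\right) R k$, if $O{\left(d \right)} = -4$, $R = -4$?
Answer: $-12544$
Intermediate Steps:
$k = 784$ ($k = 28^{2} = 784$)
$O{\left(-4 \right)} \left(2 - 3\right) R k = - 4 \left(2 - 3\right) \left(-4\right) 784 = \left(-4\right) \left(-1\right) \left(-4\right) 784 = 4 \left(-4\right) 784 = \left(-16\right) 784 = -12544$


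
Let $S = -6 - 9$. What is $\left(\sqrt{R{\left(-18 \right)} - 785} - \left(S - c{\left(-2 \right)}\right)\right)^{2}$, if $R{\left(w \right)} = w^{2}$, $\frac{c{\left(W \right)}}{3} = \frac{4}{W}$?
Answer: $\left(9 + i \sqrt{461}\right)^{2} \approx -380.0 + 386.48 i$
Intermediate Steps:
$c{\left(W \right)} = \frac{12}{W}$ ($c{\left(W \right)} = 3 \frac{4}{W} = \frac{12}{W}$)
$S = -15$ ($S = -6 - 9 = -15$)
$\left(\sqrt{R{\left(-18 \right)} - 785} - \left(S - c{\left(-2 \right)}\right)\right)^{2} = \left(\sqrt{\left(-18\right)^{2} - 785} + \left(\left(-1\right) \left(-15\right) + \frac{12}{-2}\right)\right)^{2} = \left(\sqrt{324 - 785} + \left(15 + 12 \left(- \frac{1}{2}\right)\right)\right)^{2} = \left(\sqrt{-461} + \left(15 - 6\right)\right)^{2} = \left(i \sqrt{461} + 9\right)^{2} = \left(9 + i \sqrt{461}\right)^{2}$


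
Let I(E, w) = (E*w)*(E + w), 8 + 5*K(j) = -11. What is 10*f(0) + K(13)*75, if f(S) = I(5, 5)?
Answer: 2215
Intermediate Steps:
K(j) = -19/5 (K(j) = -8/5 + (⅕)*(-11) = -8/5 - 11/5 = -19/5)
I(E, w) = E*w*(E + w)
f(S) = 250 (f(S) = 5*5*(5 + 5) = 5*5*10 = 250)
10*f(0) + K(13)*75 = 10*250 - 19/5*75 = 2500 - 285 = 2215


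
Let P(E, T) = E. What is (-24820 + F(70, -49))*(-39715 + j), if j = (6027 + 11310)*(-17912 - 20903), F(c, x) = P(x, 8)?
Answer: 16736224476530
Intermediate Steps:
F(c, x) = x
j = -672935655 (j = 17337*(-38815) = -672935655)
(-24820 + F(70, -49))*(-39715 + j) = (-24820 - 49)*(-39715 - 672935655) = -24869*(-672975370) = 16736224476530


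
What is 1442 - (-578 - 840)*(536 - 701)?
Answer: -232528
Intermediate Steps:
1442 - (-578 - 840)*(536 - 701) = 1442 - (-1418)*(-165) = 1442 - 1*233970 = 1442 - 233970 = -232528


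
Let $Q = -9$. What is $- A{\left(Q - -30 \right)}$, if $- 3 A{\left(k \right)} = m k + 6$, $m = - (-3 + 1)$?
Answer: $16$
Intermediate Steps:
$m = 2$ ($m = \left(-1\right) \left(-2\right) = 2$)
$A{\left(k \right)} = -2 - \frac{2 k}{3}$ ($A{\left(k \right)} = - \frac{2 k + 6}{3} = - \frac{6 + 2 k}{3} = -2 - \frac{2 k}{3}$)
$- A{\left(Q - -30 \right)} = - (-2 - \frac{2 \left(-9 - -30\right)}{3}) = - (-2 - \frac{2 \left(-9 + 30\right)}{3}) = - (-2 - 14) = \left(-1\right) \left(-16\right) = 16$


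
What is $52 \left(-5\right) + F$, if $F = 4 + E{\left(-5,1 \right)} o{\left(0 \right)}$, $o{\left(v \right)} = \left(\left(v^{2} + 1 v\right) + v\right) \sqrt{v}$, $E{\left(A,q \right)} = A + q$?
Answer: $-256$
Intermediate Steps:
$o{\left(v \right)} = \sqrt{v} \left(v^{2} + 2 v\right)$ ($o{\left(v \right)} = \left(\left(v^{2} + v\right) + v\right) \sqrt{v} = \left(\left(v + v^{2}\right) + v\right) \sqrt{v} = \left(v^{2} + 2 v\right) \sqrt{v} = \sqrt{v} \left(v^{2} + 2 v\right)$)
$F = 4$ ($F = 4 + \left(-5 + 1\right) 0^{\frac{3}{2}} \left(2 + 0\right) = 4 - 4 \cdot 0 \cdot 2 = 4 - 0 = 4 + 0 = 4$)
$52 \left(-5\right) + F = 52 \left(-5\right) + 4 = -260 + 4 = -256$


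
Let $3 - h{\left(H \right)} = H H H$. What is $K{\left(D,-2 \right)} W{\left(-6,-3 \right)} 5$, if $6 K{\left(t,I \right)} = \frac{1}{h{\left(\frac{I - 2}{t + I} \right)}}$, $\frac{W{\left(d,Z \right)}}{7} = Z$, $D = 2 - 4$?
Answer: $- \frac{35}{4} \approx -8.75$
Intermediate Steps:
$D = -2$
$W{\left(d,Z \right)} = 7 Z$
$h{\left(H \right)} = 3 - H^{3}$ ($h{\left(H \right)} = 3 - H H H = 3 - H^{2} H = 3 - H^{3}$)
$K{\left(t,I \right)} = \frac{1}{6 \left(3 - \frac{\left(-2 + I\right)^{3}}{\left(I + t\right)^{3}}\right)}$ ($K{\left(t,I \right)} = \frac{1}{6 \left(3 - \left(\frac{I - 2}{t + I}\right)^{3}\right)} = \frac{1}{6 \left(3 - \left(\frac{-2 + I}{I + t}\right)^{3}\right)} = \frac{1}{6 \left(3 - \frac{\left(-2 + I\right)^{3}}{\left(I + t\right)^{3}}\right)}$)
$K{\left(D,-2 \right)} W{\left(-6,-3 \right)} 5 = - \frac{\left(-2 - 2\right)^{3}}{- 18 \left(-2 - 2\right)^{3} + 6 \left(-2 - 2\right)^{3}} \cdot 7 \left(-3\right) 5 = - \frac{\left(-4\right)^{3}}{- 18 \left(-4\right)^{3} + 6 \left(-4\right)^{3}} \left(-21\right) 5 = \left(-1\right) \left(-64\right) \frac{1}{\left(-18\right) \left(-64\right) + 6 \left(-64\right)} \left(-21\right) 5 = \left(-1\right) \left(-64\right) \frac{1}{1152 - 384} \left(-21\right) 5 = \left(-1\right) \left(-64\right) \frac{1}{768} \left(-21\right) 5 = \frac{1}{12} \left(-21\right) 5 = \left(- \frac{7}{4}\right) 5 = - \frac{35}{4}$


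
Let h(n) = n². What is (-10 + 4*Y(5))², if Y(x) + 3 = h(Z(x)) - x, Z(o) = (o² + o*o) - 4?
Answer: 70930084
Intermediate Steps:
Z(o) = -4 + 2*o² (Z(o) = (o² + o²) - 4 = 2*o² - 4 = -4 + 2*o²)
Y(x) = -3 + (-4 + 2*x²)² - x (Y(x) = -3 + ((-4 + 2*x²)² - x) = -3 + (-4 + 2*x²)² - x)
(-10 + 4*Y(5))² = (-10 + 4*(-3 - 1*5 + 4*(-2 + 5²)²))² = (-10 + 4*(-3 - 5 + 4*(-2 + 25)²))² = (-10 + 4*(-3 - 5 + 4*23²))² = (-10 + 4*(-3 - 5 + 4*529))² = (-10 + 4*(-3 - 5 + 2116))² = (-10 + 4*2108)² = (-10 + 8432)² = 8422² = 70930084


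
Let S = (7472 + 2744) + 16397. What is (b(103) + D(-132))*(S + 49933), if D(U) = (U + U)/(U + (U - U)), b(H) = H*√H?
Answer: 153092 + 7884238*√103 ≈ 8.0169e+7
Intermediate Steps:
b(H) = H^(3/2)
D(U) = 2 (D(U) = (2*U)/(U + 0) = (2*U)/U = 2)
S = 26613 (S = 10216 + 16397 = 26613)
(b(103) + D(-132))*(S + 49933) = (103^(3/2) + 2)*(26613 + 49933) = (103*√103 + 2)*76546 = (2 + 103*√103)*76546 = 153092 + 7884238*√103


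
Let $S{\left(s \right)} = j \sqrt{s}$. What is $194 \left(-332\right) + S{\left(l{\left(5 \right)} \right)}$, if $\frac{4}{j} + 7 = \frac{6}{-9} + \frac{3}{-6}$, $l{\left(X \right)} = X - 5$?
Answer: $-64408$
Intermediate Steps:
$l{\left(X \right)} = -5 + X$ ($l{\left(X \right)} = X - 5 = -5 + X$)
$j = - \frac{24}{49}$ ($j = \frac{4}{-7 + \left(\frac{6}{-9} + \frac{3}{-6}\right)} = \frac{4}{-7 + \left(6 \left(- \frac{1}{9}\right) + 3 \left(- \frac{1}{6}\right)\right)} = \frac{4}{-7 - \frac{7}{6}} = \frac{4}{- \frac{49}{6}} = 4 \left(- \frac{6}{49}\right) = - \frac{24}{49} \approx -0.4898$)
$S{\left(s \right)} = - \frac{24 \sqrt{s}}{49}$
$194 \left(-332\right) + S{\left(l{\left(5 \right)} \right)} = 194 \left(-332\right) - \frac{24 \sqrt{-5 + 5}}{49} = -64408 - \frac{24 \sqrt{0}}{49} = -64408 - 0 = -64408 + 0 = -64408$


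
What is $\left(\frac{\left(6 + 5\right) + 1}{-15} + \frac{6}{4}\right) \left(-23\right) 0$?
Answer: $0$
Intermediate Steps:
$\left(\frac{\left(6 + 5\right) + 1}{-15} + \frac{6}{4}\right) \left(-23\right) 0 = \left(\left(11 + 1\right) \left(- \frac{1}{15}\right) + 6 \cdot \frac{1}{4}\right) \left(-23\right) 0 = \left(12 \left(- \frac{1}{15}\right) + \frac{3}{2}\right) \left(-23\right) 0 = \left(- \frac{4}{5} + \frac{3}{2}\right) \left(-23\right) 0 = \frac{7}{10} \left(-23\right) 0 = \left(- \frac{161}{10}\right) 0 = 0$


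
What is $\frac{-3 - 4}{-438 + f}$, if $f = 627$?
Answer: $- \frac{1}{27} \approx -0.037037$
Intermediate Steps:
$\frac{-3 - 4}{-438 + f} = \frac{-3 - 4}{-438 + 627} = - \frac{7}{189} = \left(-7\right) \frac{1}{189} = - \frac{1}{27}$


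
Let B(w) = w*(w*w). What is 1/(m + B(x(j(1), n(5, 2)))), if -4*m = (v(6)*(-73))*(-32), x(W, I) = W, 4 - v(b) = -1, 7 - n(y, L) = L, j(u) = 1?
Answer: -1/2919 ≈ -0.00034258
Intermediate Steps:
n(y, L) = 7 - L
v(b) = 5 (v(b) = 4 - 1*(-1) = 4 + 1 = 5)
B(w) = w³ (B(w) = w*w² = w³)
m = -2920 (m = -5*(-73)*(-32)/4 = -(-365)*(-32)/4 = -¼*11680 = -2920)
1/(m + B(x(j(1), n(5, 2)))) = 1/(-2920 + 1³) = 1/(-2920 + 1) = 1/(-2919) = -1/2919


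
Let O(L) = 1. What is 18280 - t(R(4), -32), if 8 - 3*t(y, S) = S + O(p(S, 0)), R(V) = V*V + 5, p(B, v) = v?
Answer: 18267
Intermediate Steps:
R(V) = 5 + V² (R(V) = V² + 5 = 5 + V²)
t(y, S) = 7/3 - S/3 (t(y, S) = 8/3 - (S + 1)/3 = 8/3 - (1 + S)/3 = 8/3 + (-⅓ - S/3) = 7/3 - S/3)
18280 - t(R(4), -32) = 18280 - (7/3 - ⅓*(-32)) = 18280 - (7/3 + 32/3) = 18280 - 1*13 = 18280 - 13 = 18267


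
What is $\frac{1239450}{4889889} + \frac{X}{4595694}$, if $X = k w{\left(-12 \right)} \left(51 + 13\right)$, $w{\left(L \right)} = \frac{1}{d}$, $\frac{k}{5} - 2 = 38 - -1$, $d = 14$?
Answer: $\frac{2216944898330}{8739279709209} \approx 0.25368$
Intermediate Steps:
$k = 205$ ($k = 10 + 5 \left(38 - -1\right) = 10 + 5 \left(38 + 1\right) = 10 + 5 \cdot 39 = 10 + 195 = 205$)
$w{\left(L \right)} = \frac{1}{14}$
$X = \frac{6560}{7}$ ($X = 205 \cdot \frac{1}{14} \left(51 + 13\right) = \frac{205}{14} \cdot 64 = \frac{6560}{7} \approx 937.14$)
$\frac{1239450}{4889889} + \frac{X}{4595694} = \frac{1239450}{4889889} + \frac{6560}{7 \cdot 4595694} = 1239450 \cdot \frac{1}{4889889} + \frac{6560}{7} \cdot \frac{1}{4595694} = \frac{413150}{1629963} + \frac{3280}{16084929} = \frac{2216944898330}{8739279709209}$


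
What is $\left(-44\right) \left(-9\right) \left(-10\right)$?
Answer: $-3960$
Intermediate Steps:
$\left(-44\right) \left(-9\right) \left(-10\right) = 396 \left(-10\right) = -3960$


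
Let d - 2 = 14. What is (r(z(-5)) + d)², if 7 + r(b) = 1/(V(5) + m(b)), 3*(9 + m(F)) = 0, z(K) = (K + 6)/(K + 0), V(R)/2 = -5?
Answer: 28900/361 ≈ 80.055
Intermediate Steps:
V(R) = -10 (V(R) = 2*(-5) = -10)
z(K) = (6 + K)/K
d = 16 (d = 2 + 14 = 16)
m(F) = -9 (m(F) = -9 + (⅓)*0 = -9 + 0 = -9)
r(b) = -134/19 (r(b) = -7 + 1/(-10 - 9) = -7 + 1/(-19) = -7 - 1/19 = -134/19)
(r(z(-5)) + d)² = (-134/19 + 16)² = (170/19)² = 28900/361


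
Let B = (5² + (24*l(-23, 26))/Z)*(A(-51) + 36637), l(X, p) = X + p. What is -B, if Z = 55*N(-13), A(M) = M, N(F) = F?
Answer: -59212778/65 ≈ -9.1097e+5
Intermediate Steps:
Z = -715 (Z = 55*(-13) = -715)
B = 59212778/65 (B = (5² + (24*(-23 + 26))/(-715))*(-51 + 36637) = (25 + (24*3)*(-1/715))*36586 = (25 + 72*(-1/715))*36586 = (25 - 72/715)*36586 = (17803/715)*36586 = 59212778/65 ≈ 9.1097e+5)
-B = -1*59212778/65 = -59212778/65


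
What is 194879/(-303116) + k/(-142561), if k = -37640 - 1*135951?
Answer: 24836064437/43212520076 ≈ 0.57474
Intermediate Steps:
k = -173591 (k = -37640 - 135951 = -173591)
194879/(-303116) + k/(-142561) = 194879/(-303116) - 173591/(-142561) = 194879*(-1/303116) - 173591*(-1/142561) = -194879/303116 + 173591/142561 = 24836064437/43212520076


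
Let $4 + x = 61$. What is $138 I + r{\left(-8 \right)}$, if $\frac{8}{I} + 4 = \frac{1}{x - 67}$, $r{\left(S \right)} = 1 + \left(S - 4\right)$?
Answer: $- \frac{11491}{41} \approx -280.27$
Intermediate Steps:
$r{\left(S \right)} = -3 + S$ ($r{\left(S \right)} = 1 + \left(S - 4\right) = 1 + \left(-4 + S\right) = -3 + S$)
$x = 57$ ($x = -4 + 61 = 57$)
$I = - \frac{80}{41}$ ($I = \frac{8}{-4 + \frac{1}{57 - 67}} = \frac{8}{-4 + \frac{1}{-10}} = \frac{8}{-4 - \frac{1}{10}} = \frac{8}{- \frac{41}{10}} = 8 \left(- \frac{10}{41}\right) = - \frac{80}{41} \approx -1.9512$)
$138 I + r{\left(-8 \right)} = 138 \left(- \frac{80}{41}\right) - 11 = - \frac{11040}{41} - 11 = - \frac{11491}{41}$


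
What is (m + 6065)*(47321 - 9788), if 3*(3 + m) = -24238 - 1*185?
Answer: -78031107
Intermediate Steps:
m = -8144 (m = -3 + (-24238 - 1*185)/3 = -3 + (-24238 - 185)/3 = -3 + (⅓)*(-24423) = -3 - 8141 = -8144)
(m + 6065)*(47321 - 9788) = (-8144 + 6065)*(47321 - 9788) = -2079*37533 = -78031107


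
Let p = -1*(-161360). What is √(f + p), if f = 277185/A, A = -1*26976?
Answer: 5*√32615259178/2248 ≈ 401.68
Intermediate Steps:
A = -26976
f = -92395/8992 (f = 277185/(-26976) = 277185*(-1/26976) = -92395/8992 ≈ -10.275)
p = 161360
√(f + p) = √(-92395/8992 + 161360) = √(1450856725/8992) = 5*√32615259178/2248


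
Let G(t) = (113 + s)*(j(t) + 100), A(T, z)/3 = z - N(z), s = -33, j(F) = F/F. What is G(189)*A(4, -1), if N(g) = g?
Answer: 0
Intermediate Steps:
j(F) = 1
A(T, z) = 0 (A(T, z) = 3*(z - z) = 3*0 = 0)
G(t) = 8080 (G(t) = (113 - 33)*(1 + 100) = 80*101 = 8080)
G(189)*A(4, -1) = 8080*0 = 0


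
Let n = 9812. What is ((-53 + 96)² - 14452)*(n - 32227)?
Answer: 282496245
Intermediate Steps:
((-53 + 96)² - 14452)*(n - 32227) = ((-53 + 96)² - 14452)*(9812 - 32227) = (43² - 14452)*(-22415) = (1849 - 14452)*(-22415) = -12603*(-22415) = 282496245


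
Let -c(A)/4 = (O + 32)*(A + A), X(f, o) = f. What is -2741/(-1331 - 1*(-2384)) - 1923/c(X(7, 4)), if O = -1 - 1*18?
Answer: 2267/58968 ≈ 0.038445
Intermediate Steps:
O = -19 (O = -1 - 18 = -19)
c(A) = -104*A (c(A) = -4*(-19 + 32)*(A + A) = -52*2*A = -104*A)
-2741/(-1331 - 1*(-2384)) - 1923/c(X(7, 4)) = -2741/(-1331 - 1*(-2384)) - 1923/((-104*7)) = -2741/(-1331 + 2384) - 1923/(-728) = -2741/1053 - 1923*(-1/728) = -2741*1/1053 + 1923/728 = -2741/1053 + 1923/728 = 2267/58968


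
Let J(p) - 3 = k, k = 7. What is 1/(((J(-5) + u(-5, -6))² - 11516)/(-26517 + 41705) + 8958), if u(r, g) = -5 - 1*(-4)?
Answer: 15188/136042669 ≈ 0.00011164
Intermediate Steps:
J(p) = 10 (J(p) = 3 + 7 = 10)
u(r, g) = -1 (u(r, g) = -5 + 4 = -1)
1/(((J(-5) + u(-5, -6))² - 11516)/(-26517 + 41705) + 8958) = 1/(((10 - 1)² - 11516)/(-26517 + 41705) + 8958) = 1/((9² - 11516)/15188 + 8958) = 1/((81 - 11516)*(1/15188) + 8958) = 1/(-11435*1/15188 + 8958) = 1/(-11435/15188 + 8958) = 1/(136042669/15188) = 15188/136042669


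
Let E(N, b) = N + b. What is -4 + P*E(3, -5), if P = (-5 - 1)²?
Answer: -76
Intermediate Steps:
P = 36 (P = (-6)² = 36)
-4 + P*E(3, -5) = -4 + 36*(3 - 5) = -4 + 36*(-2) = -4 - 72 = -76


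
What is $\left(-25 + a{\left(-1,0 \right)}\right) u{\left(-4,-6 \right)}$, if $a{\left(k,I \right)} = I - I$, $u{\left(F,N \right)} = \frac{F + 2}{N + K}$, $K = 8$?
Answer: $25$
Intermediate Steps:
$u{\left(F,N \right)} = \frac{2 + F}{8 + N}$ ($u{\left(F,N \right)} = \frac{F + 2}{N + 8} = \frac{2 + F}{8 + N}$)
$a{\left(k,I \right)} = 0$
$\left(-25 + a{\left(-1,0 \right)}\right) u{\left(-4,-6 \right)} = \left(-25 + 0\right) \frac{2 - 4}{8 - 6} = - 25 \cdot \frac{1}{2} \left(-2\right) = \left(-25\right) \left(-1\right) = 25$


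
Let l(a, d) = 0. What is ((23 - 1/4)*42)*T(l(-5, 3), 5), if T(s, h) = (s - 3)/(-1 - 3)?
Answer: 5733/8 ≈ 716.63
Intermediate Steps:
T(s, h) = ¾ - s/4 (T(s, h) = (-3 + s)/(-4) = (-3 + s)*(-¼) = ¾ - s/4)
((23 - 1/4)*42)*T(l(-5, 3), 5) = ((23 - 1/4)*42)*(¾ - ¼*0) = ((23 - 1/4)*42)*(¾ + 0) = ((23 - 1*¼)*42)*(¾) = ((23 - ¼)*42)*(¾) = ((91/4)*42)*(¾) = (1911/2)*(¾) = 5733/8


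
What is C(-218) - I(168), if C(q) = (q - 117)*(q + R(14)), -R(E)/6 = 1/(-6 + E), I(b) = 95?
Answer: 292745/4 ≈ 73186.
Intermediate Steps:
R(E) = -6/(-6 + E)
C(q) = (-117 + q)*(-¾ + q) (C(q) = (q - 117)*(q - 6/(-6 + 14)) = (-117 + q)*(q - 6/8) = (-117 + q)*(q - 6*⅛) = (-117 + q)*(q - ¾) = (-117 + q)*(-¾ + q))
C(-218) - I(168) = (351/4 + (-218)² - 471/4*(-218)) - 1*95 = (351/4 + 47524 + 51339/2) - 95 = 293125/4 - 95 = 292745/4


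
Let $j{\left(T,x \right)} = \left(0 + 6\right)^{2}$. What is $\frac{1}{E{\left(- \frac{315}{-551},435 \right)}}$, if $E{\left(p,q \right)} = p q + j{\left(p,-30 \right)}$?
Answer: $\frac{19}{5409} \approx 0.0035127$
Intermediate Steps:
$j{\left(T,x \right)} = 36$ ($j{\left(T,x \right)} = 6^{2} = 36$)
$E{\left(p,q \right)} = 36 + p q$ ($E{\left(p,q \right)} = p q + 36 = 36 + p q$)
$\frac{1}{E{\left(- \frac{315}{-551},435 \right)}} = \frac{1}{36 + - \frac{315}{-551} \cdot 435} = \frac{1}{36 + \left(-315\right) \left(- \frac{1}{551}\right) 435} = \frac{1}{36 + \frac{315}{551} \cdot 435} = \frac{1}{36 + \frac{4725}{19}} = \frac{1}{\frac{5409}{19}} = \frac{19}{5409}$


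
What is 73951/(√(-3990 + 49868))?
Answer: 73951*√45878/45878 ≈ 345.26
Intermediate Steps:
73951/(√(-3990 + 49868)) = 73951/(√45878) = 73951*(√45878/45878) = 73951*√45878/45878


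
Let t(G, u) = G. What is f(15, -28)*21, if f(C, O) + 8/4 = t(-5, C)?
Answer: -147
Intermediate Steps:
f(C, O) = -7 (f(C, O) = -2 - 5 = -7)
f(15, -28)*21 = -7*21 = -147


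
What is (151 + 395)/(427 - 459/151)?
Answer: 41223/32009 ≈ 1.2879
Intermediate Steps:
(151 + 395)/(427 - 459/151) = 546/(427 - 459*1/151) = 546/(427 - 459/151) = 546/(64018/151) = 546*(151/64018) = 41223/32009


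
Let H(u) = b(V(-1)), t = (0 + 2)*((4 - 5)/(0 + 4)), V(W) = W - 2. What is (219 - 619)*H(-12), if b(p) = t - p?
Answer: -1000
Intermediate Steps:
V(W) = -2 + W
t = -½ (t = 2*(-1/4) = 2*(-1*¼) = 2*(-¼) = -½ ≈ -0.50000)
b(p) = -½ - p
H(u) = 5/2 (H(u) = -½ - (-2 - 1) = -½ - 1*(-3) = -½ + 3 = 5/2)
(219 - 619)*H(-12) = (219 - 619)*(5/2) = -400*5/2 = -1000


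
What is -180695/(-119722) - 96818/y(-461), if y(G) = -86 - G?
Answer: -11523483971/44895750 ≈ -256.67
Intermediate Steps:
-180695/(-119722) - 96818/y(-461) = -180695/(-119722) - 96818/(-86 - 1*(-461)) = -180695*(-1/119722) - 96818/(-86 + 461) = 180695/119722 - 96818/375 = -11523483971/44895750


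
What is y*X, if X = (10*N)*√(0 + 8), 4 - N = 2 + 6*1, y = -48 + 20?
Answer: 2240*√2 ≈ 3167.8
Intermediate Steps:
y = -28
N = -4 (N = 4 - (2 + 6*1) = 4 - (2 + 6) = 4 - 1*8 = 4 - 8 = -4)
X = -80*√2 (X = (10*(-4))*√(0 + 8) = -80*√2 ≈ -113.14)
y*X = -(-2240)*√2 = 2240*√2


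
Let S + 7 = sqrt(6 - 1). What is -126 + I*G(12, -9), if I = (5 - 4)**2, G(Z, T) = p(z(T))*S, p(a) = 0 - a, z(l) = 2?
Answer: -112 - 2*sqrt(5) ≈ -116.47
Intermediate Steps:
p(a) = -a
S = -7 + sqrt(5) (S = -7 + sqrt(6 - 1) = -7 + sqrt(5) ≈ -4.7639)
G(Z, T) = 14 - 2*sqrt(5) (G(Z, T) = (-1*2)*(-7 + sqrt(5)) = -2*(-7 + sqrt(5)) = 14 - 2*sqrt(5))
I = 1 (I = 1**2 = 1)
-126 + I*G(12, -9) = -126 + 1*(14 - 2*sqrt(5)) = -126 + (14 - 2*sqrt(5)) = -112 - 2*sqrt(5)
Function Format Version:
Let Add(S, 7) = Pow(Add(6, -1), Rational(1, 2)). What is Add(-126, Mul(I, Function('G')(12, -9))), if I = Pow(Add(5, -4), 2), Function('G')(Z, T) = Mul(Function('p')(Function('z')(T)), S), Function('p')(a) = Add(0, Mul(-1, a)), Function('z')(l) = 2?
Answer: Add(-112, Mul(-2, Pow(5, Rational(1, 2)))) ≈ -116.47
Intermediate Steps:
Function('p')(a) = Mul(-1, a)
S = Add(-7, Pow(5, Rational(1, 2))) (S = Add(-7, Pow(Add(6, -1), Rational(1, 2))) = Add(-7, Pow(5, Rational(1, 2))) ≈ -4.7639)
Function('G')(Z, T) = Add(14, Mul(-2, Pow(5, Rational(1, 2)))) (Function('G')(Z, T) = Mul(Mul(-1, 2), Add(-7, Pow(5, Rational(1, 2)))) = Mul(-2, Add(-7, Pow(5, Rational(1, 2)))) = Add(14, Mul(-2, Pow(5, Rational(1, 2)))))
I = 1 (I = Pow(1, 2) = 1)
Add(-126, Mul(I, Function('G')(12, -9))) = Add(-126, Mul(1, Add(14, Mul(-2, Pow(5, Rational(1, 2)))))) = Add(-126, Add(14, Mul(-2, Pow(5, Rational(1, 2))))) = Add(-112, Mul(-2, Pow(5, Rational(1, 2))))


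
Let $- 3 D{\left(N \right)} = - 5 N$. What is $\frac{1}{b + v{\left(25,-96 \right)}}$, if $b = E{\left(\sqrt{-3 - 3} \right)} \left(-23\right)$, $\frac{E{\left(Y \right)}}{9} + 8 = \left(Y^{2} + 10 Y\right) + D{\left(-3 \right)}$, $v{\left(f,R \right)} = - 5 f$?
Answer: $\frac{476}{5026283} + \frac{1035 i \sqrt{6}}{20105132} \approx 9.4702 \cdot 10^{-5} + 0.0001261 i$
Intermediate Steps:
$D{\left(N \right)} = \frac{5 N}{3}$ ($D{\left(N \right)} = - \frac{\left(-5\right) N}{3} = \frac{5 N}{3}$)
$E{\left(Y \right)} = -117 + 9 Y^{2} + 90 Y$ ($E{\left(Y \right)} = -72 + 9 \left(\left(Y^{2} + 10 Y\right) + \frac{5}{3} \left(-3\right)\right) = -72 + 9 \left(\left(Y^{2} + 10 Y\right) - 5\right) = -72 + 9 \left(-5 + Y^{2} + 10 Y\right) = -72 + \left(-45 + 9 Y^{2} + 90 Y\right) = -117 + 9 Y^{2} + 90 Y$)
$b = 3933 - 2070 i \sqrt{6}$ ($b = \left(-117 + 9 \left(\sqrt{-3 - 3}\right)^{2} + 90 \sqrt{-3 - 3}\right) \left(-23\right) = \left(-117 + 9 \left(\sqrt{-6}\right)^{2} + 90 \sqrt{-6}\right) \left(-23\right) = \left(-117 + 9 \left(i \sqrt{6}\right)^{2} + 90 i \sqrt{6}\right) \left(-23\right) = \left(-117 + 9 \left(-6\right) + 90 i \sqrt{6}\right) \left(-23\right) = \left(-117 - 54 + 90 i \sqrt{6}\right) \left(-23\right) = \left(-171 + 90 i \sqrt{6}\right) \left(-23\right) = 3933 - 2070 i \sqrt{6} \approx 3933.0 - 5070.4 i$)
$\frac{1}{b + v{\left(25,-96 \right)}} = \frac{1}{\left(3933 - 2070 i \sqrt{6}\right) - 125} = \frac{1}{3808 - 2070 i \sqrt{6}}$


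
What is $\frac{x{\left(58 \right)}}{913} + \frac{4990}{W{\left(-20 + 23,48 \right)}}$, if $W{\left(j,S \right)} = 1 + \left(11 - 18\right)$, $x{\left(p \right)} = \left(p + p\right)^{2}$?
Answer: $- \frac{2237567}{2739} \approx -816.93$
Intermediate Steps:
$x{\left(p \right)} = 4 p^{2}$ ($x{\left(p \right)} = \left(2 p\right)^{2} = 4 p^{2}$)
$W{\left(j,S \right)} = -6$ ($W{\left(j,S \right)} = 1 + \left(11 - 18\right) = 1 - 7 = -6$)
$\frac{x{\left(58 \right)}}{913} + \frac{4990}{W{\left(-20 + 23,48 \right)}} = \frac{4 \cdot 58^{2}}{913} + \frac{4990}{-6} = 4 \cdot 3364 \cdot \frac{1}{913} + 4990 \left(- \frac{1}{6}\right) = 13456 \cdot \frac{1}{913} - \frac{2495}{3} = \frac{13456}{913} - \frac{2495}{3} = - \frac{2237567}{2739}$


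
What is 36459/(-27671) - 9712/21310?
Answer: -522841021/294834505 ≈ -1.7733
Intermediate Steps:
36459/(-27671) - 9712/21310 = 36459*(-1/27671) - 9712*1/21310 = -36459/27671 - 4856/10655 = -522841021/294834505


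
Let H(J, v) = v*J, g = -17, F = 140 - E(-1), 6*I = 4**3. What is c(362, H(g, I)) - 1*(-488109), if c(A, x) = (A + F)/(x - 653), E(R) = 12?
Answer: 1221735357/2503 ≈ 4.8811e+5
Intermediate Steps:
I = 32/3 (I = (1/6)*4**3 = (1/6)*64 = 32/3 ≈ 10.667)
F = 128 (F = 140 - 1*12 = 140 - 12 = 128)
H(J, v) = J*v
c(A, x) = (128 + A)/(-653 + x) (c(A, x) = (A + 128)/(x - 653) = (128 + A)/(-653 + x))
c(362, H(g, I)) - 1*(-488109) = (128 + 362)/(-653 - 17*32/3) - 1*(-488109) = 490/(-653 - 544/3) + 488109 = 490/(-2503/3) + 488109 = -3/2503*490 + 488109 = -1470/2503 + 488109 = 1221735357/2503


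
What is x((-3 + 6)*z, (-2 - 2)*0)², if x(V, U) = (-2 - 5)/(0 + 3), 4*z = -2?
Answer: 49/9 ≈ 5.4444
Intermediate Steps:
z = -½ (z = (¼)*(-2) = -½ ≈ -0.50000)
x(V, U) = -7/3
x((-3 + 6)*z, (-2 - 2)*0)² = (-7/3)² = 49/9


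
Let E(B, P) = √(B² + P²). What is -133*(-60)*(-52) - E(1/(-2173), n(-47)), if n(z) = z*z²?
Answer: -414960 - √50898689459249642/2173 ≈ -5.1878e+5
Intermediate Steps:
n(z) = z³
-133*(-60)*(-52) - E(1/(-2173), n(-47)) = -133*(-60)*(-52) - √((1/(-2173))² + ((-47)³)²) = 7980*(-52) - √((-1/2173)² + (-103823)²) = -414960 - √(1/4721929 + 10779215329) = -414960 - √(50898689459249642/4721929) = -414960 - √50898689459249642/2173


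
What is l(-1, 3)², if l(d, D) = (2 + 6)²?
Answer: 4096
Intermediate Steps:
l(d, D) = 64 (l(d, D) = 8² = 64)
l(-1, 3)² = 64² = 4096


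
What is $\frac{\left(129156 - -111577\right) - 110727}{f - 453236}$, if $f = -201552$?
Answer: $- \frac{65003}{327394} \approx -0.19855$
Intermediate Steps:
$\frac{\left(129156 - -111577\right) - 110727}{f - 453236} = \frac{\left(129156 - -111577\right) - 110727}{-201552 - 453236} = \frac{\left(129156 + 111577\right) - 110727}{-654788} = \left(240733 - 110727\right) \left(- \frac{1}{654788}\right) = 130006 \left(- \frac{1}{654788}\right) = - \frac{65003}{327394}$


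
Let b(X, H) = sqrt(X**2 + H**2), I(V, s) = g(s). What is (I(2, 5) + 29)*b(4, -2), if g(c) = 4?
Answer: 66*sqrt(5) ≈ 147.58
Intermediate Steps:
I(V, s) = 4
b(X, H) = sqrt(H**2 + X**2)
(I(2, 5) + 29)*b(4, -2) = (4 + 29)*sqrt((-2)**2 + 4**2) = 33*sqrt(4 + 16) = 33*sqrt(20) = 33*(2*sqrt(5)) = 66*sqrt(5)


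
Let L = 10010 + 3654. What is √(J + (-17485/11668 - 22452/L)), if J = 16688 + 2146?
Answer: √467432286267586766/4982236 ≈ 137.23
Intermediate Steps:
L = 13664
J = 18834
√(J + (-17485/11668 - 22452/L)) = √(18834 + (-17485/11668 - 22452/13664)) = √(18834 + (-17485*1/11668 - 22452*1/13664)) = √(18834 + (-17485/11668 - 5613/3416)) = √(18834 - 31305311/9964472) = √(187639560337/9964472) = √467432286267586766/4982236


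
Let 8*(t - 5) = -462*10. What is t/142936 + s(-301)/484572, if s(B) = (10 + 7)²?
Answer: -118054483/34631391696 ≈ -0.0034089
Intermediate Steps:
t = -1145/2 (t = 5 + (-462*10)/8 = 5 + (⅛)*(-4620) = 5 - 1155/2 = -1145/2 ≈ -572.50)
s(B) = 289 (s(B) = 17² = 289)
t/142936 + s(-301)/484572 = -1145/2/142936 + 289/484572 = -1145/2*1/142936 + 289*(1/484572) = -1145/285872 + 289/484572 = -118054483/34631391696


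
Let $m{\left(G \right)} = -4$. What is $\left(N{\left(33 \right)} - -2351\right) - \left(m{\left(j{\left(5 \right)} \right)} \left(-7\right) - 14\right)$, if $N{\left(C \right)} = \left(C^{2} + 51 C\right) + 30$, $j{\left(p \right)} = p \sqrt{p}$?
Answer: $5139$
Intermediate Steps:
$j{\left(p \right)} = p^{\frac{3}{2}}$
$N{\left(C \right)} = 30 + C^{2} + 51 C$
$\left(N{\left(33 \right)} - -2351\right) - \left(m{\left(j{\left(5 \right)} \right)} \left(-7\right) - 14\right) = \left(\left(30 + 33^{2} + 51 \cdot 33\right) - -2351\right) - \left(\left(-4\right) \left(-7\right) - 14\right) = \left(\left(30 + 1089 + 1683\right) + 2351\right) - \left(28 - 14\right) = \left(2802 + 2351\right) - 14 = 5153 - 14 = 5139$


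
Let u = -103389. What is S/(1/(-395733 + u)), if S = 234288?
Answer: -116938295136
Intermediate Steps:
S/(1/(-395733 + u)) = 234288/(1/(-395733 - 103389)) = 234288/(1/(-499122)) = 234288/(-1/499122) = 234288*(-499122) = -116938295136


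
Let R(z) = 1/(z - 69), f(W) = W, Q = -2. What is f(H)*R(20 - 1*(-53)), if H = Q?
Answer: -½ ≈ -0.50000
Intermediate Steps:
H = -2
R(z) = 1/(-69 + z)
f(H)*R(20 - 1*(-53)) = -2/(-69 + (20 - 1*(-53))) = -2/(-69 + (20 + 53)) = -2/(-69 + 73) = -2/4 = -2*¼ = -½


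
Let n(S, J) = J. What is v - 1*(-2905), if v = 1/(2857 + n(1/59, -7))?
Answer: 8279251/2850 ≈ 2905.0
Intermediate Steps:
v = 1/2850 (v = 1/(2857 - 7) = 1/2850 ≈ 0.00035088)
v - 1*(-2905) = 1/2850 - 1*(-2905) = 1/2850 + 2905 = 8279251/2850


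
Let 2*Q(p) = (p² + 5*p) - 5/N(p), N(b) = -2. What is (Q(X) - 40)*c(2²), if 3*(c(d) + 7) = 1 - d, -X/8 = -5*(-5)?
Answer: -155690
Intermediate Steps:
X = -200 (X = -(-40)*(-5) = -8*25 = -200)
c(d) = -20/3 - d/3 (c(d) = -7 + (1 - d)/3 = -7 + (⅓ - d/3) = -20/3 - d/3)
Q(p) = 5/4 + p²/2 + 5*p/2 (Q(p) = ((p² + 5*p) - 5/(-2))/2 = ((p² + 5*p) - 5*(-½))/2 = ((p² + 5*p) + 5/2)/2 = (5/2 + p² + 5*p)/2 = 5/4 + p²/2 + 5*p/2)
(Q(X) - 40)*c(2²) = ((5/4 + (½)*(-200)*(5 - 200)) - 40)*(-20/3 - ⅓*2²) = ((5/4 + (½)*(-200)*(-195)) - 40)*(-20/3 - ⅓*4) = ((5/4 + 19500) - 40)*(-20/3 - 4/3) = (78005/4 - 40)*(-8) = (77845/4)*(-8) = -155690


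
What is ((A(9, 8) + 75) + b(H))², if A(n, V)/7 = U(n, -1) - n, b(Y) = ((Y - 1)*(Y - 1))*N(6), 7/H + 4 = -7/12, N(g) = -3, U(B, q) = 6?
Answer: 11106419769/9150625 ≈ 1213.7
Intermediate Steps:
H = -84/55 (H = 7/(-4 - 7/12) = 7/(-55/12) = 7*(-12/55) = -84/55 ≈ -1.5273)
b(Y) = -3*(-1 + Y)² (b(Y) = ((Y - 1)*(Y - 1))*(-3) = ((-1 + Y)*(-1 + Y))*(-3) = (-1 + Y)²*(-3) = -3*(-1 + Y)²)
A(n, V) = 42 - 7*n (A(n, V) = 7*(6 - n) = 42 - 7*n)
((A(9, 8) + 75) + b(H))² = (((42 - 7*9) + 75) - 3*(-1 - 84/55)²)² = (((42 - 63) + 75) - 3*(-139/55)²)² = ((-21 + 75) - 3*19321/3025)² = (54 - 57963/3025)² = (105387/3025)² = 11106419769/9150625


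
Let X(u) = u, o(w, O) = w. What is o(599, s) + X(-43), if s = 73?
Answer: 556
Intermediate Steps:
o(599, s) + X(-43) = 599 - 43 = 556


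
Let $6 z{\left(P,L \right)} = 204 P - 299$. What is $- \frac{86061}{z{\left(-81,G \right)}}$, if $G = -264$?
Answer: $\frac{516366}{16823} \approx 30.694$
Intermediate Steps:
$z{\left(P,L \right)} = - \frac{299}{6} + 34 P$ ($z{\left(P,L \right)} = \frac{204 P - 299}{6} = \frac{-299 + 204 P}{6} = - \frac{299}{6} + 34 P$)
$- \frac{86061}{z{\left(-81,G \right)}} = - \frac{86061}{- \frac{299}{6} + 34 \left(-81\right)} = - \frac{86061}{- \frac{299}{6} - 2754} = - \frac{86061}{- \frac{16823}{6}} = \left(-86061\right) \left(- \frac{6}{16823}\right) = \frac{516366}{16823}$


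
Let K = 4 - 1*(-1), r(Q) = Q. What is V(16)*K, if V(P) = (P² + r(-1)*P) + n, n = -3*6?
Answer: 1110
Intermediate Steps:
n = -18
V(P) = -18 + P² - P (V(P) = (P² - P) - 18 = -18 + P² - P)
K = 5 (K = 4 + 1 = 5)
V(16)*K = (-18 + 16² - 1*16)*5 = (-18 + 256 - 16)*5 = 222*5 = 1110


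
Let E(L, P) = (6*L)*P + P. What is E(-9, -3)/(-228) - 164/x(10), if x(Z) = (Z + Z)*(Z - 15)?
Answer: 1791/1900 ≈ 0.94263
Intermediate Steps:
E(L, P) = P + 6*L*P (E(L, P) = 6*L*P + P = P + 6*L*P)
x(Z) = 2*Z*(-15 + Z) (x(Z) = (2*Z)*(-15 + Z) = 2*Z*(-15 + Z))
E(-9, -3)/(-228) - 164/x(10) = -3*(1 + 6*(-9))/(-228) - 164*1/(20*(-15 + 10)) = -3*(1 - 54)*(-1/228) - 164/(2*10*(-5)) = -3*(-53)*(-1/228) - 164/(-100) = 159*(-1/228) - 164*(-1/100) = -53/76 + 41/25 = 1791/1900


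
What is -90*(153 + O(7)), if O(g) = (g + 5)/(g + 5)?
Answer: -13860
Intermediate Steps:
O(g) = 1 (O(g) = (5 + g)/(5 + g) = 1)
-90*(153 + O(7)) = -90*(153 + 1) = -90*154 = -13860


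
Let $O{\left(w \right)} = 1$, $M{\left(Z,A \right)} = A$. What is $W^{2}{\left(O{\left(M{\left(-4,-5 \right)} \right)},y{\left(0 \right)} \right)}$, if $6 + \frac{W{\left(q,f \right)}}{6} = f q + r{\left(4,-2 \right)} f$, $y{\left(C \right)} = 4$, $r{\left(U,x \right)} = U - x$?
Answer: $17424$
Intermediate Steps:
$W{\left(q,f \right)} = -36 + 36 f + 6 f q$ ($W{\left(q,f \right)} = -36 + 6 \left(f q + \left(4 - -2\right) f\right) = -36 + 6 \left(f q + \left(4 + 2\right) f\right) = -36 + 6 \left(f q + 6 f\right) = -36 + 6 \left(6 f + f q\right) = -36 + \left(36 f + 6 f q\right) = -36 + 36 f + 6 f q$)
$W^{2}{\left(O{\left(M{\left(-4,-5 \right)} \right)},y{\left(0 \right)} \right)} = \left(-36 + 36 \cdot 4 + 6 \cdot 4 \cdot 1\right)^{2} = \left(-36 + 144 + 24\right)^{2} = 132^{2} = 17424$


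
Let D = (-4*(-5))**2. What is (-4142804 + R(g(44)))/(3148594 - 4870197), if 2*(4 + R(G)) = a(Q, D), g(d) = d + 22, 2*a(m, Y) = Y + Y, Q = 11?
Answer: 4142608/1721603 ≈ 2.4063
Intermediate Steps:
D = 400 (D = 20**2 = 400)
a(m, Y) = Y (a(m, Y) = (Y + Y)/2 = (2*Y)/2 = Y)
g(d) = 22 + d
R(G) = 196 (R(G) = -4 + (1/2)*400 = -4 + 200 = 196)
(-4142804 + R(g(44)))/(3148594 - 4870197) = (-4142804 + 196)/(3148594 - 4870197) = -4142608/(-1721603) = -4142608*(-1/1721603) = 4142608/1721603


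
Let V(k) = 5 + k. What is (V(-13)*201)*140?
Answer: -225120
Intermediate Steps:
(V(-13)*201)*140 = ((5 - 13)*201)*140 = -8*201*140 = -1608*140 = -225120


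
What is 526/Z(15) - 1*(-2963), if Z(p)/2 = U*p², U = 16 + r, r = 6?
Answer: 14667113/4950 ≈ 2963.1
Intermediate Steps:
U = 22 (U = 16 + 6 = 22)
Z(p) = 44*p² (Z(p) = 2*(22*p²) = 44*p²)
526/Z(15) - 1*(-2963) = 526/((44*15²)) - 1*(-2963) = 526/((44*225)) + 2963 = 526/9900 + 2963 = 526*(1/9900) + 2963 = 263/4950 + 2963 = 14667113/4950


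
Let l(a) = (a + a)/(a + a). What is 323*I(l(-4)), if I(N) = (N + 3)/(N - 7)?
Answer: -646/3 ≈ -215.33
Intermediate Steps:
l(a) = 1 (l(a) = (2*a)/((2*a)) = (2*a)*(1/(2*a)) = 1)
I(N) = (3 + N)/(-7 + N)
323*I(l(-4)) = 323*((3 + 1)/(-7 + 1)) = 323*(4/(-6)) = 323*(-1/6*4) = 323*(-2/3) = -646/3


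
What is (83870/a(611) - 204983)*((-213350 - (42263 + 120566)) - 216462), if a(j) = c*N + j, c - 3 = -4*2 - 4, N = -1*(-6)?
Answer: 67615396066701/557 ≈ 1.2139e+11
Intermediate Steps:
N = 6
c = -9 (c = 3 + (-4*2 - 4) = 3 + (-8 - 4) = 3 - 12 = -9)
a(j) = -54 + j (a(j) = -9*6 + j = -54 + j)
(83870/a(611) - 204983)*((-213350 - (42263 + 120566)) - 216462) = (83870/(-54 + 611) - 204983)*((-213350 - (42263 + 120566)) - 216462) = (83870/557 - 204983)*((-213350 - 1*162829) - 216462) = (83870*(1/557) - 204983)*((-213350 - 162829) - 216462) = (83870/557 - 204983)*(-376179 - 216462) = -114091661/557*(-592641) = 67615396066701/557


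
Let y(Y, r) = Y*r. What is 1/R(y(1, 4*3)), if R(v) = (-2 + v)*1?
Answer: 1/10 ≈ 0.10000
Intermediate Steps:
R(v) = -2 + v
1/R(y(1, 4*3)) = 1/(-2 + 1*(4*3)) = 1/(-2 + 1*12) = 1/(-2 + 12) = 1/10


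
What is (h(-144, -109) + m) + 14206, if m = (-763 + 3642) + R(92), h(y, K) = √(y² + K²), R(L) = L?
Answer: 17177 + 13*√193 ≈ 17358.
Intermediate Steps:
h(y, K) = √(K² + y²)
m = 2971 (m = (-763 + 3642) + 92 = 2879 + 92 = 2971)
(h(-144, -109) + m) + 14206 = (√((-109)² + (-144)²) + 2971) + 14206 = (√(11881 + 20736) + 2971) + 14206 = (√32617 + 2971) + 14206 = (13*√193 + 2971) + 14206 = (2971 + 13*√193) + 14206 = 17177 + 13*√193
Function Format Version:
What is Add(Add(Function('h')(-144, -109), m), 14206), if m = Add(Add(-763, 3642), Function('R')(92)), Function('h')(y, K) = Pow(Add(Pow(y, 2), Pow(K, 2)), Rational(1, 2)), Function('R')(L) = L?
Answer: Add(17177, Mul(13, Pow(193, Rational(1, 2)))) ≈ 17358.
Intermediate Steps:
Function('h')(y, K) = Pow(Add(Pow(K, 2), Pow(y, 2)), Rational(1, 2))
m = 2971 (m = Add(Add(-763, 3642), 92) = Add(2879, 92) = 2971)
Add(Add(Function('h')(-144, -109), m), 14206) = Add(Add(Pow(Add(Pow(-109, 2), Pow(-144, 2)), Rational(1, 2)), 2971), 14206) = Add(Add(Pow(Add(11881, 20736), Rational(1, 2)), 2971), 14206) = Add(Add(Pow(32617, Rational(1, 2)), 2971), 14206) = Add(Add(Mul(13, Pow(193, Rational(1, 2))), 2971), 14206) = Add(Add(2971, Mul(13, Pow(193, Rational(1, 2)))), 14206) = Add(17177, Mul(13, Pow(193, Rational(1, 2))))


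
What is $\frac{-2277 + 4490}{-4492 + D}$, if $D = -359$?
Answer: $- \frac{2213}{4851} \approx -0.45619$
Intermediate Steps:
$\frac{-2277 + 4490}{-4492 + D} = \frac{-2277 + 4490}{-4492 - 359} = \frac{2213}{-4851} = 2213 \left(- \frac{1}{4851}\right) = - \frac{2213}{4851}$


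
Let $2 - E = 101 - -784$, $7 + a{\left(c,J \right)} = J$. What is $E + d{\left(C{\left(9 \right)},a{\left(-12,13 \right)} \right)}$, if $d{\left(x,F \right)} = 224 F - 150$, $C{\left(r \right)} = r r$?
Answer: $311$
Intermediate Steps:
$C{\left(r \right)} = r^{2}$
$a{\left(c,J \right)} = -7 + J$
$E = -883$ ($E = 2 - \left(101 - -784\right) = 2 - \left(101 + 784\right) = 2 - 885 = -883$)
$d{\left(x,F \right)} = -150 + 224 F$
$E + d{\left(C{\left(9 \right)},a{\left(-12,13 \right)} \right)} = -883 - \left(150 - 224 \left(-7 + 13\right)\right) = -883 + \left(-150 + 224 \cdot 6\right) = -883 + \left(-150 + 1344\right) = -883 + 1194 = 311$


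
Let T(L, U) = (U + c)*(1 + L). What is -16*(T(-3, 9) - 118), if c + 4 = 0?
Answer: 2048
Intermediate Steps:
c = -4 (c = -4 + 0 = -4)
T(L, U) = (1 + L)*(-4 + U) (T(L, U) = (U - 4)*(1 + L) = (-4 + U)*(1 + L) = (1 + L)*(-4 + U))
-16*(T(-3, 9) - 118) = -16*((-4 + 9 - 4*(-3) - 3*9) - 118) = -16*((-4 + 9 + 12 - 27) - 118) = -16*(-10 - 118) = -16*(-128) = 2048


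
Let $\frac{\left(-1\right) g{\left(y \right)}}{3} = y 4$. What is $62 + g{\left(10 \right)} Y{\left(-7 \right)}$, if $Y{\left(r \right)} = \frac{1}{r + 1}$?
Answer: $82$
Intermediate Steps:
$g{\left(y \right)} = - 12 y$ ($g{\left(y \right)} = - 3 y 4 = - 3 \cdot 4 y = - 12 y$)
$Y{\left(r \right)} = \frac{1}{1 + r}$
$62 + g{\left(10 \right)} Y{\left(-7 \right)} = 62 + \frac{\left(-12\right) 10}{1 - 7} = 62 - \frac{120}{-6} = 62 - -20 = 62 + 20 = 82$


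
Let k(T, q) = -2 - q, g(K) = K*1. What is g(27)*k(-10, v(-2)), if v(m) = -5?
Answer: 81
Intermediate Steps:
g(K) = K
g(27)*k(-10, v(-2)) = 27*(-2 - 1*(-5)) = 27*(-2 + 5) = 27*3 = 81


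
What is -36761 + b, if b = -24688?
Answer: -61449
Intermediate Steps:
-36761 + b = -36761 - 24688 = -61449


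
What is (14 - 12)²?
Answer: 4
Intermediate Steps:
(14 - 12)² = 2² = 4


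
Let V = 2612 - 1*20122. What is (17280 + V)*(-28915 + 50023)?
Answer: -4854840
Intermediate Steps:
V = -17510 (V = 2612 - 20122 = -17510)
(17280 + V)*(-28915 + 50023) = (17280 - 17510)*(-28915 + 50023) = -230*21108 = -4854840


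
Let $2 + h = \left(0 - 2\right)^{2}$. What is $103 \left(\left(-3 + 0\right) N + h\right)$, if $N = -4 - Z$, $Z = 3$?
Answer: $2369$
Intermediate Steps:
$N = -7$ ($N = -4 - 3 = -7$)
$h = 2$ ($h = -2 + \left(0 - 2\right)^{2} = -2 + \left(-2\right)^{2} = -2 + 4 = 2$)
$103 \left(\left(-3 + 0\right) N + h\right) = 103 \left(\left(-3 + 0\right) \left(-7\right) + 2\right) = 103 \left(\left(-3\right) \left(-7\right) + 2\right) = 103 \left(21 + 2\right) = 103 \cdot 23 = 2369$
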